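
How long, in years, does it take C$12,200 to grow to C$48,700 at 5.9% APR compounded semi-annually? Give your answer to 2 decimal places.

Periodic rate i = 0.059/2 = 0.0295.
n = ln(48700/12200) / ln(1+0.0295) = ln(3.99180) / 0.029073 = 47.6123 half-years
= 47.6123/2 years

23.81 years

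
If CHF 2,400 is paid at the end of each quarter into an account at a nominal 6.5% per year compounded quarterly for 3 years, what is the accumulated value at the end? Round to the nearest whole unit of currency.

Periodic rate i = 0.065/4 = 0.01625; n = 3 × 4 = 12 periods.
FV = 2400 × [(1+0.01625)^12 − 1] / 0.01625 = 2400 × 13.132774 = 31,518.6578

CHF 31,519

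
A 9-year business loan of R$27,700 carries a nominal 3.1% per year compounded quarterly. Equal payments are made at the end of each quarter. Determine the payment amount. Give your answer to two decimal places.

Periodic rate i = 0.031/4 = 0.00775; n = 9 × 4 = 36 periods.
PMT = 27700 / ( [1 − (1+0.00775)^(−36)] / 0.00775 ) = 27700 / 31.309154 = 884.7253

R$884.73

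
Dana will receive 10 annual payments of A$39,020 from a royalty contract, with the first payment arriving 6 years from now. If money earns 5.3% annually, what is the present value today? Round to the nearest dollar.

Value one period before first payment (t=5): 39020 × [1 − (1+0.053)^(−10)] / 0.053 = 39020 × 7.610464 = 296,960.3198
PV₀ = 296,960.3198 / (1+0.053)^5 = 296,960.3198 / 1.294619 = 229,380.5376

A$229,381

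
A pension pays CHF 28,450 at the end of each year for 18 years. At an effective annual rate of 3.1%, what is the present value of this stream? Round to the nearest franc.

CHF 388,000

Annuity factor a(18|0.031) = 13.637951; PV = 28450 × 13.637951 = 387,999.6977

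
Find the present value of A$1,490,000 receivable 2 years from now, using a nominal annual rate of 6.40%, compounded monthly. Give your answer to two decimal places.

With 12 periods per year: i = 0.00533333, n = 24.
Discount factor = (1+0.00533333)^(−24) = 0.880153; PV = 1,490,000 × 0.880153 = 1,311,427.5078

A$1,311,427.51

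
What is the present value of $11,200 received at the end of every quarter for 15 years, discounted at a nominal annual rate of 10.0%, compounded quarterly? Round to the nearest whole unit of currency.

Periodic rate i = 0.1/4 = 0.025; n = 15 × 4 = 60 periods.
Annuity factor a(60|0.025) = 30.908656; PV = 11200 × 30.908656 = 346,176.9526

$346,177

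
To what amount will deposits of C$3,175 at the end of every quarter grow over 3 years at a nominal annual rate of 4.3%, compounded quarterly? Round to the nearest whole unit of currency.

C$40,435

i = 0.043/4 = 0.01075 per quarter; n = 3·4 = 12.
FV = PMT · [(1+i)^n − 1] / i = 3175 · 12.735549 = 40,435.3693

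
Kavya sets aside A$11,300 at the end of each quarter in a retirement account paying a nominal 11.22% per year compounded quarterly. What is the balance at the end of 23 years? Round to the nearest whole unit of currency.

Periodic rate i = 0.1122/4 = 0.02805; n = 23 × 4 = 92 periods.
Accumulation factor s(92|0.02805) = 418.685195; FV = 11300 × 418.685195 = 4,731,142.7015

A$4,731,143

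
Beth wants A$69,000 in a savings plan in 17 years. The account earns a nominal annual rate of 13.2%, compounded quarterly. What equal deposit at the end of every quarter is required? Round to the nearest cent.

A$281.27

i = 0.132/4 = 0.033 per quarter; n = 17·4 = 68.
FV-annuity factor = 245.315190; PMT = 69000 / 245.315190 = 281.2708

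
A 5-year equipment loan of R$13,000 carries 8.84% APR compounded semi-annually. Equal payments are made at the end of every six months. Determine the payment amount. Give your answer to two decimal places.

With 2 periods per year: i = 0.0442, n = 10.
Annuity-PV factor = 7.943935; PMT = 13000 / 7.943935 = 1,636.4687

R$1,636.47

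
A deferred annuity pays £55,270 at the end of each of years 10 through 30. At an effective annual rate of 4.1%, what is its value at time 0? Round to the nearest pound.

£535,148

PV at t=9 (ordinary 21-year annuity): 55270 × a(21|0.041) = 55270 × 13.900840 = 768,299.4068
PV₀ = 768,299.4068 / (1+0.041)^9 = 768,299.4068 / 1.435676 = 535,148.0315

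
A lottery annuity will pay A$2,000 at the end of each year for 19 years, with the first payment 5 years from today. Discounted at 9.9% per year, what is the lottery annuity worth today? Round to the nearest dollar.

A$11,545

PV at t=4 (ordinary 19-year annuity): 2000 × a(19|0.099) = 2000 × 8.420626 = 16,841.2513
PV₀ = 16,841.2513 / (1+0.099)^4 = 16,841.2513 / 1.458783 = 11,544.7249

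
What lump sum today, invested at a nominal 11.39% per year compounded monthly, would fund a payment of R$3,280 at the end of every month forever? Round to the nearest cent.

R$345,566.29

Periodic rate i = 0.1139/12 = 0.00949167.
PV = PMT / i = 3280 / 0.00949167 = 345,566.2862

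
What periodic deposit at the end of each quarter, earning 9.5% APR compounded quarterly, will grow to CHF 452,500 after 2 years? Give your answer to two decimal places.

CHF 52,026.19

With 4 periods per year: i = 0.02375, n = 8.
FV-annuity factor = 8.697543; PMT = 452500 / 8.697543 = 52,026.1855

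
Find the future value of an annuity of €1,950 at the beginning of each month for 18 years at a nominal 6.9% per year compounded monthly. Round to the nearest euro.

€835,728

Periodic rate i = 0.069/12 = 0.00575; n = 18 × 12 = 216 periods.
FV = PMT · [(1+i)^n − 1] / i × (1+i) = 1950 · 428.578384 = 835,727.8481
Payments are at the start of each period, so multiply by (1+i).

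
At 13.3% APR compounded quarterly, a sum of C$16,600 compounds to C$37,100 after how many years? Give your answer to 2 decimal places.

Periodic rate i = 0.133/4 = 0.03325.
n = ln(37100/16600) / ln(1+0.03325) = ln(2.23494) / 0.032709 = 24.5868 quarters
= 24.5868/4 years

6.15 years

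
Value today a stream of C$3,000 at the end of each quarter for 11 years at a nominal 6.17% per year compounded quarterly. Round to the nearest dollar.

i = 0.0617/4 = 0.015425 per quarter; n = 11·4 = 44.
PV = 3000 × [1 − (1+0.015425)^(−44)] / 0.015425 = 3000 × 31.772371 = 95,317.1138

C$95,317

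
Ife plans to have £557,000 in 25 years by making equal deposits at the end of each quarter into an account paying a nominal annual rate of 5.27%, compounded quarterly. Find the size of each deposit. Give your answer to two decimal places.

£2,715.86

With 4 periods per year: i = 0.013175, n = 100.
FV-annuity factor = 205.091919; PMT = 557000 / 205.091919 = 2,715.8554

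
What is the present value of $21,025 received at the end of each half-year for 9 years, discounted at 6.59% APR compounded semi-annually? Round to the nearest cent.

Periodic rate i = 0.0659/2 = 0.03295; n = 9 × 2 = 18 periods.
PV = PMT · [1 − (1+i)^(−n)] / i = 21025 · 13.416666 = 282,085.3989

$282,085.40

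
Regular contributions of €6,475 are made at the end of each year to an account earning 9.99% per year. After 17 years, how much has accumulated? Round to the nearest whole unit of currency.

Accumulation factor s(17|0.0999) = 40.507152; FV = 6475 × 40.507152 = 262,283.8108

€262,284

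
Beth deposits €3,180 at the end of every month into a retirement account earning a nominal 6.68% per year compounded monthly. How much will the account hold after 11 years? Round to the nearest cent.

€617,426.89

i = 0.0668/12 = 0.00556667 per month; n = 11·12 = 132.
FV = PMT · [(1+i)^n − 1] / i = 3180 · 194.159400 = 617,426.8933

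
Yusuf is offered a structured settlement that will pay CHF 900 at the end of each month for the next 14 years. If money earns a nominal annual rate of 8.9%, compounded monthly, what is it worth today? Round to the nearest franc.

CHF 86,281

i = 0.089/12 = 0.00741667 per month; n = 14·12 = 168.
Annuity factor a(168|0.00741667) = 95.868034; PV = 900 × 95.868034 = 86,281.2308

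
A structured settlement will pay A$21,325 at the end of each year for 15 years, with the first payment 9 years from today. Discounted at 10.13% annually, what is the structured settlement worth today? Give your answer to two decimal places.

Value one period before first payment (t=8): 21325 × [1 − (1+0.1013)^(−15)] / 0.1013 = 21325 × 7.549969 = 161,003.0897
Discount back 8 years: 161,003.0897 × (1+0.1013)^(−8) = 161,003.0897 × 0.462120 = 74,402.7686

A$74,402.77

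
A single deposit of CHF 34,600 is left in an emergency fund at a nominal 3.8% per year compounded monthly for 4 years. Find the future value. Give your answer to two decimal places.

CHF 40,270.27

With 12 periods per year: i = 0.00316667, n = 48.
FV = PV·(1+i)^n = 34,600 × 1.163881 = 40,270.2717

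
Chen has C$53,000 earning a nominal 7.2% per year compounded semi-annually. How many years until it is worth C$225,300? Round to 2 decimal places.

20.46 years

Periodic rate i = 0.072/2 = 0.036.
n = ln(225300/53000) / ln(1+0.036) = ln(4.25094) / 0.035367 = 40.9177 half-years
= 40.9177/2 years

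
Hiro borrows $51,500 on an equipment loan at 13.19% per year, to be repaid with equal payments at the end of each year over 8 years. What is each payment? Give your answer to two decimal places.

PMT = 51500 / ( [1 − (1+0.1319)^(−8)] / 0.1319 ) = 51500 / 4.767717 = 10,801.8149

$10,801.81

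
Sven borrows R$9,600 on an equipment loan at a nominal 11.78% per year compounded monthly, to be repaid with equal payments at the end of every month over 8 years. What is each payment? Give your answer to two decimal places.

i = 0.1178/12 = 0.00981667 per month; n = 8·12 = 96.
Annuity-PV factor = 61.987800; PMT = 9600 / 61.987800 = 154.8692

R$154.87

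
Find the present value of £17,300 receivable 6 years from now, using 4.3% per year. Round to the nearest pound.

Discount factor = (1+0.043)^(−6) = 0.776773; PV = 17,300 × 0.776773 = 13,438.1738

£13,438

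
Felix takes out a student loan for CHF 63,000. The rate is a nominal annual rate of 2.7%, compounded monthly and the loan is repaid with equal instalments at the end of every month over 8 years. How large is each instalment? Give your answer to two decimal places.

CHF 730.41

With 12 periods per year: i = 0.00225, n = 96.
Annuity-PV factor = 86.252966; PMT = 63000 / 86.252966 = 730.4097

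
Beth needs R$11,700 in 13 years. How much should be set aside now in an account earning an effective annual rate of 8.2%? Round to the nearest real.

R$4,200

Discount factor = (1+0.082)^(−13) = 0.358960; PV = 11,700 × 0.358960 = 4,199.8277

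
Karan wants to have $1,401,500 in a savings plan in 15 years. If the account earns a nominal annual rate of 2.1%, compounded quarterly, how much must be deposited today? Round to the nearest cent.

Periodic rate i = 0.021/4 = 0.00525; n = 15 × 4 = 60 periods.
Discount factor = (1+0.00525)^(−60) = 0.730390; PV = 1,401,500 × 0.730390 = 1,023,642.2332

$1,023,642.23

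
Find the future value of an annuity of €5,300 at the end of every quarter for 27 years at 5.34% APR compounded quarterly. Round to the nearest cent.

€1,265,710.29

i = 0.0534/4 = 0.01335 per quarter; n = 27·4 = 108.
FV = 5300 × [(1+0.01335)^108 − 1] / 0.01335 = 5300 × 238.813262 = 1,265,710.2860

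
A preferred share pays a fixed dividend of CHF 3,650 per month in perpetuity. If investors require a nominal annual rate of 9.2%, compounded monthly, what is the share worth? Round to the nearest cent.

Periodic rate i = 0.092/12 = 0.00766667.
PV = PMT / i = 3650 / 0.00766667 = 476,086.9565

CHF 476,086.96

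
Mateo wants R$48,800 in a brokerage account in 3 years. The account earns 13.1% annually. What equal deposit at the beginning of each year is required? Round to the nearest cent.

FV-annuity factor × (1+i) = 3.856892; PMT = 48800 / 3.856892 = 12,652.6744

R$12,652.67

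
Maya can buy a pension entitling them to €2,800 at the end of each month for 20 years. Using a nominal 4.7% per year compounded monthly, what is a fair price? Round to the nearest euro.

€435,123

Periodic rate i = 0.047/12 = 0.00391667; n = 20 × 12 = 240 periods.
PV = PMT · [1 − (1+i)^(−n)] / i = 2800 · 155.401097 = 435,123.0720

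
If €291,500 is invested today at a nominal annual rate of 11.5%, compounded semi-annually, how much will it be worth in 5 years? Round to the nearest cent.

€509,849.88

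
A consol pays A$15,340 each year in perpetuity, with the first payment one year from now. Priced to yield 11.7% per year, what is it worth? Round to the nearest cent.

A$131,111.11

PV = C/r = 15340/0.117 = 131,111.1111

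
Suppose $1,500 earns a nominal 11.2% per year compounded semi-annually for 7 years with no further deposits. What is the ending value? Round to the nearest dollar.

$3,217

i = 0.112/2 = 0.056 per half-year; n = 7·2 = 14.
1,500 × (1+0.056)^14 = 1,500 × 2.144346 = 3,216.5189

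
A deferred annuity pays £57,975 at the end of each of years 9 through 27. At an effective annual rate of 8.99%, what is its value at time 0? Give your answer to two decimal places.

PV at t=8 (ordinary 19-year annuity): 57975 × a(19|0.0899) = 57975 × 8.956296 = 519,241.2540
PV₀ = 519,241.2540 / (1+0.0899)^8 = 519,241.2540 / 1.991101 = 260,781.0139

£260,781.01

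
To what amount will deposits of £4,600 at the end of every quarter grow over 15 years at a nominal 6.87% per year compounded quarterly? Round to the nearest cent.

£476,218.20

i = 0.0687/4 = 0.017175 per quarter; n = 15·4 = 60.
FV = 4600 × [(1+0.017175)^60 − 1] / 0.017175 = 4600 × 103.525696 = 476,218.2006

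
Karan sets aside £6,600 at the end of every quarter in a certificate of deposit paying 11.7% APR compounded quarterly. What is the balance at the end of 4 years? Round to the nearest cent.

With 4 periods per year: i = 0.02925, n = 16.
FV = PMT · [(1+i)^n − 1] / i = 6600 · 20.038037 = 132,251.0445

£132,251.04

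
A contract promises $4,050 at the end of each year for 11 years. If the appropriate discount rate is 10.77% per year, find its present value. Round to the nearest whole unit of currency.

$25,398

Annuity factor a(11|0.1077) = 6.271070; PV = 4050 × 6.271070 = 25,397.8317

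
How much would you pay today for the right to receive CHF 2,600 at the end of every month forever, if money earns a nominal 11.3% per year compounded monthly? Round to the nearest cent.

Periodic rate i = 0.113/12 = 0.00941667.
PV = C/r = 2600/0.00941667 = 276,106.1947

CHF 276,106.19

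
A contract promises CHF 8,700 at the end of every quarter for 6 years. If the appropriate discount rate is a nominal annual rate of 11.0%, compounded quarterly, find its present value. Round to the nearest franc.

i = 0.11/4 = 0.0275 per quarter; n = 6·4 = 24.
PV = 8700 × [1 − (1+0.0275)^(−24)] / 0.0275 = 8700 × 17.400797 = 151,386.9313

CHF 151,387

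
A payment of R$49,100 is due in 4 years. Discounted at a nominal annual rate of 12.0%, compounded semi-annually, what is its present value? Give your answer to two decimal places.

R$30,805.95

With 2 periods per year: i = 0.06, n = 8.
Discount factor = (1+0.06)^(−8) = 0.627412; PV = 49,100 × 0.627412 = 30,805.9474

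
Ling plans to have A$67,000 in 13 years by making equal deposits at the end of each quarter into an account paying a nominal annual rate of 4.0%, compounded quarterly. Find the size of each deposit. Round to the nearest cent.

A$988.65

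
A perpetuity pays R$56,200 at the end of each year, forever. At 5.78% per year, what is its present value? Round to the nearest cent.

R$972,318.34

PV = PMT / i = 56200 / 0.0578 = 972,318.3391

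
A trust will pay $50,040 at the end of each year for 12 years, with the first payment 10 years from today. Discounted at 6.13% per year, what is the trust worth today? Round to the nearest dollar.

$243,853

PV at t=9 (ordinary 12-year annuity): 50040 × a(12|0.0613) = 50040 × 8.324414 = 416,553.6562
Discount back 9 years: 416,553.6562 × (1+0.0613)^(−9) = 416,553.6562 × 0.585405 = 243,852.6461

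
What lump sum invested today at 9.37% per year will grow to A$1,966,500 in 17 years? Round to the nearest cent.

A$428,967.46

PV = FV·(1+i)^(−n) = 1,966,500 × 0.218138 = 428,967.4555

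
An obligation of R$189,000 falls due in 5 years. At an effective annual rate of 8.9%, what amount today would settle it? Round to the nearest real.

R$123,402

PV = 189,000 / (1 + 0.089)^5 = 189,000 / 1.531579 = 123,402.0588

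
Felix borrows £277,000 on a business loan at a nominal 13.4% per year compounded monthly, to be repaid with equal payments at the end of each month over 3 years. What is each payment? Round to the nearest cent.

i = 0.134/12 = 0.0111667 per month; n = 3·12 = 36.
Annuity-PV factor = 29.509894; PMT = 277000 / 29.509894 = 9,386.6823

£9,386.68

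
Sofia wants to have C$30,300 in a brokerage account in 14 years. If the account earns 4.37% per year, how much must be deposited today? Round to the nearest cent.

C$16,648.80

PV = FV·(1+i)^(−n) = 30,300 × 0.549466 = 16,648.8047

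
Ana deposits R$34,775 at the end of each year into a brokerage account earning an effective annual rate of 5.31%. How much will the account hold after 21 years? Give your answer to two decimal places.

FV = PMT · [(1+i)^n − 1] / i = 34775 · 36.984718 = 1,286,143.5804

R$1,286,143.58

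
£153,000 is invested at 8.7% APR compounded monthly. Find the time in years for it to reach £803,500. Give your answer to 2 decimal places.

19.13 years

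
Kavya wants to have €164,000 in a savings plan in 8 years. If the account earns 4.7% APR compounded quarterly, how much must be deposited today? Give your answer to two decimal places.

Periodic rate i = 0.047/4 = 0.01175; n = 8 × 4 = 32 periods.
PV = 164,000 / (1 + 0.01175)^32 = 164,000 / 1.453258 = 112,849.8614

€112,849.86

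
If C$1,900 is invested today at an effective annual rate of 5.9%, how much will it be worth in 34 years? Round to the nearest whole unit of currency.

C$13,342

FV = 1,900 × (1 + 0.059)^34 = 13,341.8559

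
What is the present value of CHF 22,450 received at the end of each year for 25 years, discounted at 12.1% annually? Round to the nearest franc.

CHF 174,864

Annuity factor a(25|0.121) = 7.789046; PV = 22450 × 7.789046 = 174,864.0881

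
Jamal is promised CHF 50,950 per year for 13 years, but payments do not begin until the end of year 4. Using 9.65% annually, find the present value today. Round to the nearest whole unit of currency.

CHF 279,575

PV at t=3 (ordinary 13-year annuity): 50950 × a(13|0.0965) = 50950 × 7.234020 = 368,573.2956
PV₀ = 368,573.2956 / (1+0.0965)^3 = 368,573.2956 / 1.318335 = 279,574.7582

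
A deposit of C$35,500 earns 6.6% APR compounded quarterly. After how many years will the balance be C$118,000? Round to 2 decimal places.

Periodic rate i = 0.066/4 = 0.0165.
(1+i)^n = 118000/35500 = 3.32394, so n = ln 3.32394 / ln 1.0165 = 73.3960 quarters
= 73.3960/4 years

18.35 years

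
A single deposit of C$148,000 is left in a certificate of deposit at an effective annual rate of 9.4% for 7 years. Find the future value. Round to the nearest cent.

FV = 148,000 × (1 + 0.094)^7 = 277,576.6751

C$277,576.68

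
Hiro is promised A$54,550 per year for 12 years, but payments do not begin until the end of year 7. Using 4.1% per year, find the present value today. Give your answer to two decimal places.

A$399,955.57

PV at t=6 (ordinary 12-year annuity): 54550 × a(12|0.041) = 54550 × 9.330854 = 508,998.0641
PV₀ = 508,998.0641 / (1+0.041)^6 = 508,998.0641 / 1.272637 = 399,955.5738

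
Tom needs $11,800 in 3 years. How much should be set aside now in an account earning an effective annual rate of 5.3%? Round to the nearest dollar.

PV = 11,800 / (1 + 0.053)^3 = 11,800 / 1.167576 = 10,106.4096

$10,106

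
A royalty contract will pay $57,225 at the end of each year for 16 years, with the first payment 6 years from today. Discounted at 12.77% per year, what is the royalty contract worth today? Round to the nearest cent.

PV at t=5 (ordinary 16-year annuity): 57225 × a(16|0.1277) = 57225 × 6.686100 = 382,612.1009
PV₀ = 382,612.1009 / (1+0.1277)^5 = 382,612.1009 / 1.823761 = 209,792.9062

$209,792.91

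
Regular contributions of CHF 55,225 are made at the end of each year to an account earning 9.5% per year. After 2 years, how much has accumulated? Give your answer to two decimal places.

CHF 115,696.38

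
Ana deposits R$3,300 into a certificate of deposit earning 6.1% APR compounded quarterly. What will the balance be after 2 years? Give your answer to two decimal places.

R$3,724.76

Periodic rate i = 0.061/4 = 0.01525; n = 2 × 4 = 8 periods.
3,300 × (1+0.01525)^8 = 3,300 × 1.128714 = 3,724.7568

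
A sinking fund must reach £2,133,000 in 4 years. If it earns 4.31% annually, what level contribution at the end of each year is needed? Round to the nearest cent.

FV-annuity factor = 4.266111; PMT = 2.133e+06 / 4.266111 = 499,987.0487

£499,987.05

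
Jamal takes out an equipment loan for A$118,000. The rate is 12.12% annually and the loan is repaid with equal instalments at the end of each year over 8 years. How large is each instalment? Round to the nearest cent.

Annuity-PV factor = 4.946881; PMT = 118000 / 4.946881 = 23,853.4131

A$23,853.41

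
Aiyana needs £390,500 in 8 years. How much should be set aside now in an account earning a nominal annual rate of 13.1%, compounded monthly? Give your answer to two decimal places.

£137,704.08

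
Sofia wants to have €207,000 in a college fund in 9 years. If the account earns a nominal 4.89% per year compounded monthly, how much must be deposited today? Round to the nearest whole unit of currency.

€133,421

i = 0.0489/12 = 0.004075 per month; n = 9·12 = 108.
Discount factor = (1+0.004075)^(−108) = 0.644548; PV = 207,000 × 0.644548 = 133,421.4704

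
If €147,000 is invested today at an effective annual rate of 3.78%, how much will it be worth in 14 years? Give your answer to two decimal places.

€247,120.44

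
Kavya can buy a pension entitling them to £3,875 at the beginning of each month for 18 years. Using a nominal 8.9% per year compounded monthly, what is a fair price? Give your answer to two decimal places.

Periodic rate i = 0.089/12 = 0.00741667; n = 18 × 12 = 216 periods.
Annuity factor a(216|0.00741667) × (1+i) = 108.300082; PV = 3875 × 108.300082 = 419,662.8178
(annuity-due: payments at period start, so ×(1+i).)

£419,662.82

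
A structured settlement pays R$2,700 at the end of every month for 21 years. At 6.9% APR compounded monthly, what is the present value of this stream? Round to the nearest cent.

R$358,850.46

Periodic rate i = 0.069/12 = 0.00575; n = 21 × 12 = 252 periods.
PV = PMT · [1 − (1+i)^(−n)] / i = 2700 · 132.907577 = 358,850.4566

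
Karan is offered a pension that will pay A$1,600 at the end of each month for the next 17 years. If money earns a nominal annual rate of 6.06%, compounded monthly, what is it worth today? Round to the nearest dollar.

A$203,450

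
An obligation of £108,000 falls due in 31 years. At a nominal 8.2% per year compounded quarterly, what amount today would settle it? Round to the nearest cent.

£8,721.89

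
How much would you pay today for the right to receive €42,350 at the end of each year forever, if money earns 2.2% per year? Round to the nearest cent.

PV = C/r = 42350/0.022 = 1,925,000.0000

€1,925,000.00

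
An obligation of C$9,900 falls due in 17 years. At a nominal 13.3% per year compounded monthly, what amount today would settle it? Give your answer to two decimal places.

Periodic rate i = 0.133/12 = 0.0110833; n = 17 × 12 = 204 periods.
PV = 9,900 / (1 + 0.0110833)^204 = 9,900 / 9.474103 = 1,044.9538

C$1,044.95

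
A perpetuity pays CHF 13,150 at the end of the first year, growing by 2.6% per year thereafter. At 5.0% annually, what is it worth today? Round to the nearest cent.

PV = D₁/(r − g) = 13150/(0.05 − 0.026) = 547,916.6667

CHF 547,916.67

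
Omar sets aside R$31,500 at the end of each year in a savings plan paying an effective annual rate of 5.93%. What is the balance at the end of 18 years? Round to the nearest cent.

Accumulation factor s(18|0.0593) = 30.701518; FV = 31500 × 30.701518 = 967,097.8061

R$967,097.81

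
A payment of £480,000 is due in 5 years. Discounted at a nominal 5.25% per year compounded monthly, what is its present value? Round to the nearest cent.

£369,392.09

Periodic rate i = 0.0525/12 = 0.004375; n = 5 × 12 = 60 periods.
Discount factor = (1+0.004375)^(−60) = 0.769567; PV = 480,000 × 0.769567 = 369,392.0896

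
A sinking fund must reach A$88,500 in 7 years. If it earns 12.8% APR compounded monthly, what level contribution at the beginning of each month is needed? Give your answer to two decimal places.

A$649.45

With 12 periods per year: i = 0.0106667, n = 84.
PMT = 88500 / ( [(1+0.0106667)^84 − 1] / 0.0106667 × (1+i) ) = 88500 / 136.268291 = 649.4541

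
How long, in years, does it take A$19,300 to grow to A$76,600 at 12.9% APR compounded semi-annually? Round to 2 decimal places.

11.03 years

Periodic rate i = 0.129/2 = 0.0645.
(1+i)^n = 76600/19300 = 3.96891, so n = ln 3.96891 / ln 1.0645 = 22.0540 half-years
= 22.0540/2 years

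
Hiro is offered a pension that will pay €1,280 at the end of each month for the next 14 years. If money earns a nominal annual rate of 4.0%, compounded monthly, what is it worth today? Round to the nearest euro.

€164,451

i = 0.04/12 = 0.00333333 per month; n = 14·12 = 168.
Annuity factor a(168|0.00333333) = 128.477623; PV = 1280 × 128.477623 = 164,451.3568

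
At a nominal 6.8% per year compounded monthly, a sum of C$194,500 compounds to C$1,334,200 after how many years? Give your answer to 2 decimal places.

28.40 years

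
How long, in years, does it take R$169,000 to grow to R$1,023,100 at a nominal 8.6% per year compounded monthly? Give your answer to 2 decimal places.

21.01 years

Periodic rate i = 0.086/12 = 0.00716667.
(1+i)^n = 1.0231e+06/169000 = 6.05385, so n = ln 6.05385 / ln 1.00717 = 252.1589 months
= 252.1589/12 years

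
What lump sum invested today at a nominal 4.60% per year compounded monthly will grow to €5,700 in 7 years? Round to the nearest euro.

i = 0.046/12 = 0.00383333 per month; n = 7·12 = 84.
PV = 5,700 / (1 + 0.00383333)^84 = 5,700 / 1.379036 = 4,133.3234

€4,133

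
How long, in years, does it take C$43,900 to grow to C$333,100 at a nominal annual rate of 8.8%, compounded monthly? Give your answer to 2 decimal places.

Periodic rate i = 0.088/12 = 0.00733333.
n = ln(333100/43900) / ln(1+0.00733333) = ln(7.58770) / 0.007307 = 277.3568 months
= 277.3568/12 years

23.11 years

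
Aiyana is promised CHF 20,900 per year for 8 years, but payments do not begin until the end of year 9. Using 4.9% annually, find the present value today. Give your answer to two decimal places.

CHF 92,501.40

PV at t=8 (ordinary 8-year annuity): 20900 × a(8|0.049) = 20900 × 6.489420 = 135,628.8846
Discount back 8 years: 135,628.8846 × (1+0.049)^(−8) = 135,628.8846 × 0.682018 = 92,501.3955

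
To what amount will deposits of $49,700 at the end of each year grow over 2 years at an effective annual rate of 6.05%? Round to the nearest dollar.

$102,407

FV = 49700 × [(1+0.0605)^2 − 1] / 0.0605 = 49700 × 2.060500 = 102,406.8500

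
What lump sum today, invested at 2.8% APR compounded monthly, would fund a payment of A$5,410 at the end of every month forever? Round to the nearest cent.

A$2,318,571.43

Periodic rate i = 0.028/12 = 0.00233333.
PV = C/r = 5410/0.00233333 = 2,318,571.4286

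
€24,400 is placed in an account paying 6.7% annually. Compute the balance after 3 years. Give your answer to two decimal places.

€29,640.33

FV = 24,400 × (1 + 0.067)^3 = 29,640.3334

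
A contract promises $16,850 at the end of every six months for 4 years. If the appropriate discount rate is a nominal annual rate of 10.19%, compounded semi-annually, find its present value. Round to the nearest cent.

$108,488.13

i = 0.1019/2 = 0.05095 per half-year; n = 4·2 = 8.
PV = PMT · [1 − (1+i)^(−n)] / i = 16850 · 6.438465 = 108,488.1313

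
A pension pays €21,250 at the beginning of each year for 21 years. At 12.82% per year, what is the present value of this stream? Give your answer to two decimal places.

PV = 21250 × [1 − (1+0.1282)^(−21)] / 0.1282 × (1+i) = 21250 × 8.101452 = 172,155.8593
Payments are at the start of each period, so multiply by (1+i).

€172,155.86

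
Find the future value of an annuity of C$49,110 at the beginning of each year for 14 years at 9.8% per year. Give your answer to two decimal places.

C$1,486,710.94

Accumulation factor s(14|0.098) × (1+i) = 30.273080; FV = 49110 × 30.273080 = 1,486,710.9445
Payments are at the start of each period, so multiply by (1+i).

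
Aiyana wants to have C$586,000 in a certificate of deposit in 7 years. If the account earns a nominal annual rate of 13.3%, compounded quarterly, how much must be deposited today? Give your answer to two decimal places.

C$234,501.72

With 4 periods per year: i = 0.03325, n = 28.
PV = FV·(1+i)^(−n) = 586,000 × 0.400174 = 234,501.7161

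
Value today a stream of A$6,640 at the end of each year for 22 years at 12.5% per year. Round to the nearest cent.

PV = PMT · [1 − (1+i)^(−n)] / i = 6640 · 7.400575 = 49,139.8213

A$49,139.82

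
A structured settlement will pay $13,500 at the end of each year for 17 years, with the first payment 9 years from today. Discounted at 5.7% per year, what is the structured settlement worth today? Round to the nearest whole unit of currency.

PV at t=8 (ordinary 17-year annuity): 13500 × a(17|0.057) = 13500 × 10.707099 = 144,545.8398
PV₀ = 144,545.8398 / (1+0.057)^8 = 144,545.8398 / 1.558116 = 92,769.6031

$92,770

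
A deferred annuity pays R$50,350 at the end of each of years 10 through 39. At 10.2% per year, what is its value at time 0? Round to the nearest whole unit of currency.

R$194,775

Value one period before first payment (t=9): 50350 × [1 − (1+0.102)^(−30)] / 0.102 = 50350 × 9.271872 = 466,838.7615
Discount back 9 years: 466,838.7615 × (1+0.102)^(−9) = 466,838.7615 × 0.417221 = 194,774.7061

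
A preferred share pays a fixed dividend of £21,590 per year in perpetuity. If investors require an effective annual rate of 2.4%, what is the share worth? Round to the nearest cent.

PV = C/r = 21590/0.024 = 899,583.3333

£899,583.33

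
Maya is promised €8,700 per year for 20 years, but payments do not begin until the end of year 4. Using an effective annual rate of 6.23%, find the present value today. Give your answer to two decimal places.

€81,708.95

PV at t=3 (ordinary 20-year annuity): 8700 × a(20|0.0623) = 8700 × 11.258796 = 97,951.5245
PV₀ = 97,951.5245 / (1+0.0623)^3 = 97,951.5245 / 1.198786 = 81,708.9548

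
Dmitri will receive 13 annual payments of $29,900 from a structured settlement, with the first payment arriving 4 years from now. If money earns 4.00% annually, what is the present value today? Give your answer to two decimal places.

$265,428.42

Value one period before first payment (t=3): 29900 × [1 − (1+0.04)^(−13)] / 0.04 = 29900 × 9.985648 = 298,570.8706
PV₀ = 298,570.8706 / (1+0.04)^3 = 298,570.8706 / 1.124864 = 265,428.4168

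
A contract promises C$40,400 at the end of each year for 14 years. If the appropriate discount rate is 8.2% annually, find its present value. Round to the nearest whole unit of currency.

C$329,233

PV = 40400 × [1 − (1+0.082)^(−14)] / 0.082 = 40400 × 8.149321 = 329,232.5742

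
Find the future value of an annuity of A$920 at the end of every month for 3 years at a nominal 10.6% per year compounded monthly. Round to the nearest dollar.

Periodic rate i = 0.106/12 = 0.00883333; n = 3 × 12 = 36 periods.
FV = PMT · [(1+i)^n − 1] / i = 920 · 42.165122 = 38,791.9126

A$38,792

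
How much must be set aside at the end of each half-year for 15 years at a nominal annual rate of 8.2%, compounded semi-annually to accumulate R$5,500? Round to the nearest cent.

i = 0.082/2 = 0.041 per half-year; n = 15·2 = 30.
FV-annuity factor = 57.031055; PMT = 5500 / 57.031055 = 96.4387

R$96.44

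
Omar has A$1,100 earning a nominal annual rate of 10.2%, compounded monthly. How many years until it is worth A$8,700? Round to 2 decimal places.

20.36 years

Periodic rate i = 0.102/12 = 0.0085.
n = ln(8700/1100) / ln(1+0.0085) = ln(7.90909) / 0.008464 = 244.3282 months
= 244.3282/12 years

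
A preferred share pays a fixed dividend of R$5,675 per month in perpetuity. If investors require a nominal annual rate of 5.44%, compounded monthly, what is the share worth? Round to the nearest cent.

R$1,251,838.24

Periodic rate i = 0.0544/12 = 0.00453333.
PV = PMT / i = 5675 / 0.00453333 = 1,251,838.2353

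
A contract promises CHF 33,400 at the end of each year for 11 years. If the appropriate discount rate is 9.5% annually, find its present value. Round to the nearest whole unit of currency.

CHF 222,020

PV = 33400 × [1 − (1+0.095)^(−11)] / 0.095 = 33400 × 6.647304 = 222,019.9583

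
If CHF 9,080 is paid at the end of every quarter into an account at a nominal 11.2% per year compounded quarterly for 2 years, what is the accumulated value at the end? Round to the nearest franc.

With 4 periods per year: i = 0.028, n = 8.
Accumulation factor s(8|0.028) = 8.829476; FV = 9080 × 8.829476 = 80,171.6380

CHF 80,172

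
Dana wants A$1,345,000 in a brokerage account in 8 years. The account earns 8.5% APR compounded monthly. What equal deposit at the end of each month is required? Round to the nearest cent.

A$9,830.33

Periodic rate i = 0.085/12 = 0.00708333; n = 8 × 12 = 96 periods.
FV-annuity factor = 136.821455; PMT = 1.345e+06 / 136.821455 = 9,830.3296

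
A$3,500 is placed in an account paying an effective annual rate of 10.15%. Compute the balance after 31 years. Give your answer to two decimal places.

FV = 3,500 × (1 + 0.1015)^31 = 70,078.9507

A$70,078.95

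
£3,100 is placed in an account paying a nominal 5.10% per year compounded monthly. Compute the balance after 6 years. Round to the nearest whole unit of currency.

£4,207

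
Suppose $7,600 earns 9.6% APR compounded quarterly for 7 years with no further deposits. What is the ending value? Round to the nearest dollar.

Periodic rate i = 0.096/4 = 0.024; n = 7 × 4 = 28 periods.
FV = 7,600 × (1 + 0.024)^28 = 14,764.2836

$14,764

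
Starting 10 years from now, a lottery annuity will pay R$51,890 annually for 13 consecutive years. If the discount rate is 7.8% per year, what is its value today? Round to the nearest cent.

PV at t=9 (ordinary 13-year annuity): 51890 × a(13|0.078) = 51890 × 7.991465 = 414,677.1188
Discount back 9 years: 414,677.1188 × (1+0.078)^(−9) = 414,677.1188 × 0.508664 = 210,931.3949

R$210,931.39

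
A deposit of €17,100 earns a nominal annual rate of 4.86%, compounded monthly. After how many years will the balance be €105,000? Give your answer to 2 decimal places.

Periodic rate i = 0.0486/12 = 0.00405.
n = ln(105000/17100) / ln(1+0.00405) = ln(6.14035) / 0.004042 = 449.0258 months
= 449.0258/12 years

37.42 years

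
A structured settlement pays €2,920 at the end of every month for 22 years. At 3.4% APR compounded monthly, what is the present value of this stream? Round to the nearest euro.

€542,282

Periodic rate i = 0.034/12 = 0.00283333; n = 22 × 12 = 264 periods.
Annuity factor a(264|0.00283333) = 185.713022; PV = 2920 × 185.713022 = 542,282.0247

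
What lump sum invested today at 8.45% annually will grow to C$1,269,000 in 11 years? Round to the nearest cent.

C$519,919.97

PV = 1,269,000 / (1 + 0.0845)^11 = 1,269,000 / 2.440760 = 519,919.9740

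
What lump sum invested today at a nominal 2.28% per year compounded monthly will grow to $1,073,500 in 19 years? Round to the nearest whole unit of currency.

$696,377

Periodic rate i = 0.0228/12 = 0.0019; n = 19 × 12 = 228 periods.
PV = 1,073,500 / (1 + 0.0019)^228 = 1,073,500 / 1.541551 = 696,376.6215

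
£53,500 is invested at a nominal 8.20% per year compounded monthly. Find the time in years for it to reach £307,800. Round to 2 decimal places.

21.41 years

Periodic rate i = 0.082/12 = 0.00683333.
n = ln(307800/53500) / ln(1+0.00683333) = ln(5.75327) / 0.006810 = 256.9376 months
= 256.9376/12 years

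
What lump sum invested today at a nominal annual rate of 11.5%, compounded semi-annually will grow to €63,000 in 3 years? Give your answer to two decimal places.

Periodic rate i = 0.115/2 = 0.0575; n = 3 × 2 = 6 periods.
Discount factor = (1+0.0575)^(−6) = 0.715019; PV = 63,000 × 0.715019 = 45,046.2137

€45,046.21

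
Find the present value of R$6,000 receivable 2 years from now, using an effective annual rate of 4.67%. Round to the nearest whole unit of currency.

R$5,477

Discount factor = (1+0.0467)^(−2) = 0.912758; PV = 6,000 × 0.912758 = 5,476.5468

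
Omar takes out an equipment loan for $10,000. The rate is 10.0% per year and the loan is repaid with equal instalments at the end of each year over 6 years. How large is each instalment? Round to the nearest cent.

$2,296.07

PMT = 10000 / ( [1 − (1+0.1)^(−6)] / 0.1 ) = 10000 / 4.355261 = 2,296.0738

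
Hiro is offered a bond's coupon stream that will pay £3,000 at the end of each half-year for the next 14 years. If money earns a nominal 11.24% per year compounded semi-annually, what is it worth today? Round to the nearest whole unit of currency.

£41,833

i = 0.1124/2 = 0.0562 per half-year; n = 14·2 = 28.
PV = 3000 × [1 − (1+0.0562)^(−28)] / 0.0562 = 3000 × 13.944389 = 41,833.1659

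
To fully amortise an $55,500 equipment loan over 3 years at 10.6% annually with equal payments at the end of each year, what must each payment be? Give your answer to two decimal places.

PMT = 55500 / ( [1 − (1+0.106)^(−3)] / 0.106 ) = 55500 / 2.460816 = 22,553.4914

$22,553.49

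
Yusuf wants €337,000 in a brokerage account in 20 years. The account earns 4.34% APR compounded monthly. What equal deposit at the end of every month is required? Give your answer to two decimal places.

Periodic rate i = 0.0434/12 = 0.00361667; n = 20 × 12 = 240 periods.
PMT = 337000 / ( [(1+0.00361667)^240 − 1] / 0.00361667 ) = 337000 / 381.128467 = 884.2163

€884.22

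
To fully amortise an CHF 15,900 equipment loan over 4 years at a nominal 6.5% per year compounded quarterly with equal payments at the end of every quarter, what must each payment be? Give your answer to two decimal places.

With 4 periods per year: i = 0.01625, n = 16.
Annuity-PV factor = 13.989866; PMT = 15900 / 13.989866 = 1,136.5370

CHF 1,136.54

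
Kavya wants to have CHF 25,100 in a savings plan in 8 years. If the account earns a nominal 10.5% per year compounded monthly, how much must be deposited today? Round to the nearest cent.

CHF 10,875.60

i = 0.105/12 = 0.00875 per month; n = 8·12 = 96.
PV = FV·(1+i)^(−n) = 25,100 × 0.433291 = 10,875.5978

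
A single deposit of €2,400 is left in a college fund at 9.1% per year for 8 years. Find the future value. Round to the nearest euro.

FV = PV·(1+i)^n = 2,400 × 2.007234 = 4,817.3616

€4,817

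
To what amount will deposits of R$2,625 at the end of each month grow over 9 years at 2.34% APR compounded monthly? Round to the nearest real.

R$315,223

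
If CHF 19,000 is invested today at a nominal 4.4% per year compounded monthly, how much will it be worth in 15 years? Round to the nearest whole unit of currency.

i = 0.044/12 = 0.00366667 per month; n = 15·12 = 180.
FV = 19,000 × (1 + 0.00366667)^180 = 36,716.7087

CHF 36,717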